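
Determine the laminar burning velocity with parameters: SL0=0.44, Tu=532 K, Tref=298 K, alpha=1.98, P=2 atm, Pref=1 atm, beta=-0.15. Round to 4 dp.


SL = SL0 * (Tu/Tref)^alpha * (P/Pref)^beta
T ratio = 532/298 = 1.78523490
(T ratio)^alpha = 1.78523490^1.98 = 3.150336
(P/Pref)^beta = 2^(-0.15) = 0.901250
SL = 0.44 * 3.150336 * 0.901250 = 1.2493 m/s


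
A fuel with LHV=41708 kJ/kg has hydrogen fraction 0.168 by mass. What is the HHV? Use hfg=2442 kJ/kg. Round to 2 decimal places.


HHV = LHV + hfg * 9 * H
Water addition = 2442 * 9 * 0.168 = 3692.304 kJ/kg
HHV = 41708 + 3692.304 = 45400.30 kJ/kg


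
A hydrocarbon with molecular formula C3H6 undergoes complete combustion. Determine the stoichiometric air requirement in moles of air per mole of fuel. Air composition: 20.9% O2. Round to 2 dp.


Balanced combustion: C3H6 + 4.5 O2 -> 3 CO2 + 3 H2O
O2 needed = C + H/4 = 3 + 6/4 = 4.50 moles
Air moles = O2 / 0.209 = 4.50 / 0.209 = 21.53 moles air


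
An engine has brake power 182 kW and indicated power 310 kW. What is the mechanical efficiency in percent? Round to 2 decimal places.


eta_mech = (BP / IP) * 100
Ratio = 182 / 310 = 0.5871
eta_mech = 0.5871 * 100 = 58.71%


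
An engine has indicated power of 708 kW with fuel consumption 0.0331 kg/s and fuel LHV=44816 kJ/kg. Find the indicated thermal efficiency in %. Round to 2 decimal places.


eta_ith = (IP / (mf * LHV)) * 100
Denominator = 0.0331 * 44816 = 1483.4096 kW
eta_ith = (708 / 1483.4096) * 100 = 47.73%


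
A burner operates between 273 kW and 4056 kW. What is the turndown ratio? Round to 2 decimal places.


TDR = Q_max / Q_min
TDR = 4056 / 273 = 14.86


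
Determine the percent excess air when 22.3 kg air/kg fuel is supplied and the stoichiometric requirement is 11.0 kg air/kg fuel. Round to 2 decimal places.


Excess air = actual - stoichiometric = 22.3 - 11.0 = 11.30 kg/kg fuel
Excess air % = (excess / stoich) * 100 = (11.30 / 11.0) * 100 = 102.73%


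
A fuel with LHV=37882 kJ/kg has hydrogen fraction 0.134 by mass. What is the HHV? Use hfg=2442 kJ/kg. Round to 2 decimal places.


HHV = LHV + hfg * 9 * H
Water addition = 2442 * 9 * 0.134 = 2945.052 kJ/kg
HHV = 37882 + 2945.052 = 40827.05 kJ/kg


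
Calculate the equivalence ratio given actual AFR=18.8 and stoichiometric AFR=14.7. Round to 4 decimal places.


phi = AFR_stoich / AFR_actual
phi = 14.7 / 18.8 = 0.7819


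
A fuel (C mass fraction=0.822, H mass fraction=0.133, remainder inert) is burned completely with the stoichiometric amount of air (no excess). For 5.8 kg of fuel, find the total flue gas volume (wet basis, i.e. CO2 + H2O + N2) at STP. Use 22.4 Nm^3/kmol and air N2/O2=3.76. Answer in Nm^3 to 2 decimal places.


Per kg fuel: CO2 = (C/12 kmol)*22.4 = (0.822/12)*22.4 = 1.53440 Nm^3
Per kg fuel: H2O = (H/2 kmol)*22.4 = (0.133/2)*22.4 = 1.48960 Nm^3
O2 needed per kg fuel = C/12 + H/4 = 0.822/12 + 0.133/4 = 0.10175000 kmol
Per kg fuel: N2 = O2*3.76*22.4 = 0.10175000*3.76*22.4 = 8.56979 Nm^3
Total per kg = 1.53440 + 1.48960 + 8.56979 = 11.59379 Nm^3
Total = 11.59379 * 5.8 = 67.24 Nm^3


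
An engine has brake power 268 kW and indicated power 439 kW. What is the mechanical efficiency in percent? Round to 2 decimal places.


eta_mech = (BP / IP) * 100
Ratio = 268 / 439 = 0.6105
eta_mech = 0.6105 * 100 = 61.05%


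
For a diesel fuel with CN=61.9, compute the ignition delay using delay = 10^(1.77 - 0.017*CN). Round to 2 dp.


delay = 10^(1.77 - 0.017*CN)
Exponent = 1.77 - 0.017*61.9 = 0.7177
delay = 10^0.7177 = 5.22 ms


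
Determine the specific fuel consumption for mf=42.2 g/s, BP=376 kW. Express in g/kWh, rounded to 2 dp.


SFC = (mf / BP) * 3600
Rate = 42.2 / 376 = 0.112234 g/(s*kW)
SFC = 0.112234 * 3600 = 404.04 g/kWh


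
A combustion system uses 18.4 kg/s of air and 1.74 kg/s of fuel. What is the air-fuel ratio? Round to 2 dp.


AFR = m_air / m_fuel
AFR = 18.4 / 1.74 = 10.57


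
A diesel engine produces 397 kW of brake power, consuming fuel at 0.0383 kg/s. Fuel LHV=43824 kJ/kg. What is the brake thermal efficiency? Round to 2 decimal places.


eta_BTE = (BP / (mf * LHV)) * 100
Denominator = 0.0383 * 43824 = 1678.4592 kW
eta_BTE = (397 / 1678.4592) * 100 = 23.65%


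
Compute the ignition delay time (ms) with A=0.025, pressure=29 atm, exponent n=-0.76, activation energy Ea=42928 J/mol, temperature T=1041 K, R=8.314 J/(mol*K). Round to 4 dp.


tau = A * P^n * exp(Ea/(R*T))
P^n = 29^(-0.76) = 0.07737088
Ea/(R*T) = 42928/(8.314*1041) = 4.959980
exp(Ea/(R*T)) = 142.590912
tau = 0.025 * 0.07737088 * 142.590912 = 0.2758 ms


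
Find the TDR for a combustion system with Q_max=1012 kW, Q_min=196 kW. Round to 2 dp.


TDR = Q_max / Q_min
TDR = 1012 / 196 = 5.16


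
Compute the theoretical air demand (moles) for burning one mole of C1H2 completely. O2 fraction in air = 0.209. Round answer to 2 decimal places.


Balanced combustion: C1H2 + 1.5 O2 -> 1 CO2 + 1 H2O
O2 needed = C + H/4 = 1 + 2/4 = 1.50 moles
Air moles = O2 / 0.209 = 1.50 / 0.209 = 7.18 moles air


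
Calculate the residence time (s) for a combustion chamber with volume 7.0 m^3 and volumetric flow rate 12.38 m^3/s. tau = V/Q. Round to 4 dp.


tau = V / Q_flow
tau = 7.0 / 12.38 = 0.5654 s


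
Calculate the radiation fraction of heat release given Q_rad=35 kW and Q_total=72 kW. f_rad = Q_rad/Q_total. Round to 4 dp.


f_rad = Q_rad / Q_total
f_rad = 35 / 72 = 0.4861


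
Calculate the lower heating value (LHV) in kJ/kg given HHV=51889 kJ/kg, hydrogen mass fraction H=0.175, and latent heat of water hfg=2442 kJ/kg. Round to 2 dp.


LHV = HHV - hfg * 9 * H
Water correction = 2442 * 9 * 0.175 = 3846.150 kJ/kg
LHV = 51889 - 3846.150 = 48042.85 kJ/kg


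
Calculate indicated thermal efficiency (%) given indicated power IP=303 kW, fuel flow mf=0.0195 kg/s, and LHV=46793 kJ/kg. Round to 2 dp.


eta_ith = (IP / (mf * LHV)) * 100
Denominator = 0.0195 * 46793 = 912.4635 kW
eta_ith = (303 / 912.4635) * 100 = 33.21%


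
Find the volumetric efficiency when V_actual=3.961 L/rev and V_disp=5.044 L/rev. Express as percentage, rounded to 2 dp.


eta_v = (V_actual / V_disp) * 100
Ratio = 3.961 / 5.044 = 0.7853
eta_v = 0.7853 * 100 = 78.53%


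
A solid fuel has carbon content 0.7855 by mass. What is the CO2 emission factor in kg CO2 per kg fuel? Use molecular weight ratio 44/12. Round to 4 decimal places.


EF = C_frac * (M_CO2 / M_C)
EF = 0.7855 * (44/12)
EF = 0.7855 * 3.666667 = 2.8802 kg_CO2/kg_fuel


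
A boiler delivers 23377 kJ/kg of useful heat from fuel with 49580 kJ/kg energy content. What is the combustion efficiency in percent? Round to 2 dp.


Efficiency = (Q_useful / Q_fuel) * 100
Efficiency = (23377 / 49580) * 100
Efficiency = 0.4715 * 100 = 47.15%


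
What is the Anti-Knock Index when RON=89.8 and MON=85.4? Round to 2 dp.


AKI = (RON + MON) / 2
AKI = (89.8 + 85.4) / 2
AKI = 175.2 / 2 = 87.60


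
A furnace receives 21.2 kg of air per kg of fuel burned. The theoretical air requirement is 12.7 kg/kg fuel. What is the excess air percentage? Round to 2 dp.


Excess air = actual - stoichiometric = 21.2 - 12.7 = 8.50 kg/kg fuel
Excess air % = (excess / stoich) * 100 = (8.50 / 12.7) * 100 = 66.93%


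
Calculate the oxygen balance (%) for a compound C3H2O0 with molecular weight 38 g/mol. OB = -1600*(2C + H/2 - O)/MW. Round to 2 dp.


OB = -1600 * (2C + H/2 - O) / MW
Inner = 2*3 + 2/2 - 0 = 7.00
OB = -1600 * 7.00 / 38 = -294.74%


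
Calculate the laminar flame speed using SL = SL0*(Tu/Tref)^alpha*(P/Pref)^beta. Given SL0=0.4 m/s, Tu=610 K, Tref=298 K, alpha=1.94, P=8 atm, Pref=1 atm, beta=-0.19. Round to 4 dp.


SL = SL0 * (Tu/Tref)^alpha * (P/Pref)^beta
T ratio = 610/298 = 2.04697987
(T ratio)^alpha = 2.04697987^1.94 = 4.013843
(P/Pref)^beta = 8^(-0.19) = 0.673617
SL = 0.4 * 4.013843 * 0.673617 = 1.0815 m/s


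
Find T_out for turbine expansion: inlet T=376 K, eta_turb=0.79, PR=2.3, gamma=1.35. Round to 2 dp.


T_out = T_in * (1 - eta * (1 - PR^(-(gamma-1)/gamma)))
Exponent = -(1.35-1)/1.35 = -0.25925926
PR^exp = 2.3^(-0.25925926) = 0.80578413
Factor = 1 - 0.79*(1 - 0.80578413) = 0.84656946
T_out = 376 * 0.84656946 = 318.31 K


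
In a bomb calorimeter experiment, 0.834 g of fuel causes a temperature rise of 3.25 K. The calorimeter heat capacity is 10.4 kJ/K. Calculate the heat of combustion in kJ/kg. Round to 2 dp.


Hc = C_cal * delta_T / m_fuel
Q_released = 10.4 * 3.25 = 33.8000 kJ
m_fuel = 0.834 g = 0.834/1000 kg = 0.000834 kg
Hc = 33.8000 / 0.000834 = 40527.58 kJ/kg


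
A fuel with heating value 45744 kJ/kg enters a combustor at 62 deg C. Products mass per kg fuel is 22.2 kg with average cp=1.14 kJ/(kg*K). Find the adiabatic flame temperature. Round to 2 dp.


T_ad = T_in + Hc / (m_p * cp)
Denominator = 22.2 * 1.14 = 25.3080
Temperature rise = 45744 / 25.3080 = 1807.49 K
T_ad = 62 + 1807.49 = 1869.49 deg C


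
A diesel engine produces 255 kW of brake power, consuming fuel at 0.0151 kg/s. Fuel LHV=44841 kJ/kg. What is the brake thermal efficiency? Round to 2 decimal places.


eta_BTE = (BP / (mf * LHV)) * 100
Denominator = 0.0151 * 44841 = 677.0991 kW
eta_BTE = (255 / 677.0991) * 100 = 37.66%


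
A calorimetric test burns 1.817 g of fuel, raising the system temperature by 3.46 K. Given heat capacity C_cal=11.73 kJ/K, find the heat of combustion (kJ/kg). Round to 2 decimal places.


Hc = C_cal * delta_T / m_fuel
Q_released = 11.73 * 3.46 = 40.5858 kJ
m_fuel = 1.817 g = 1.817/1000 kg = 0.001817 kg
Hc = 40.5858 / 0.001817 = 22336.71 kJ/kg


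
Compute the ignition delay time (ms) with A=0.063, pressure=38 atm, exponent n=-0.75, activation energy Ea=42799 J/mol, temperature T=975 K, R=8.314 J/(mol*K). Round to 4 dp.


tau = A * P^n * exp(Ea/(R*T))
P^n = 38^(-0.75) = 0.06533747
Ea/(R*T) = 42799/(8.314*975) = 5.279818
exp(Ea/(R*T)) = 196.334220
tau = 0.063 * 0.06533747 * 196.334220 = 0.8082 ms


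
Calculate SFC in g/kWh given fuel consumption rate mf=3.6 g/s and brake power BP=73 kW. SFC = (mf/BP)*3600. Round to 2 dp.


SFC = (mf / BP) * 3600
Rate = 3.6 / 73 = 0.049315 g/(s*kW)
SFC = 0.049315 * 3600 = 177.53 g/kWh


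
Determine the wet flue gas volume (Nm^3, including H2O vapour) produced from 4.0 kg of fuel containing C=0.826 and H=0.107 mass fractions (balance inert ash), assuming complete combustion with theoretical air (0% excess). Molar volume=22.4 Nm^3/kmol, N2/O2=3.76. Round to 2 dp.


Per kg fuel: CO2 = (C/12 kmol)*22.4 = (0.826/12)*22.4 = 1.54187 Nm^3
Per kg fuel: H2O = (H/2 kmol)*22.4 = (0.107/2)*22.4 = 1.19840 Nm^3
O2 needed per kg fuel = C/12 + H/4 = 0.826/12 + 0.107/4 = 0.09558333 kmol
Per kg fuel: N2 = O2*3.76*22.4 = 0.09558333*3.76*22.4 = 8.05041 Nm^3
Total per kg = 1.54187 + 1.19840 + 8.05041 = 10.79068 Nm^3
Total = 10.79068 * 4.0 = 43.16 Nm^3


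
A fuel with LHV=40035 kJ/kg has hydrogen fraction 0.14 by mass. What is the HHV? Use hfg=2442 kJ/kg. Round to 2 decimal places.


HHV = LHV + hfg * 9 * H
Water addition = 2442 * 9 * 0.14 = 3076.920 kJ/kg
HHV = 40035 + 3076.920 = 43111.92 kJ/kg


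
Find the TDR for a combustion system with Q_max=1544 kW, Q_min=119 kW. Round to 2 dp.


TDR = Q_max / Q_min
TDR = 1544 / 119 = 12.97


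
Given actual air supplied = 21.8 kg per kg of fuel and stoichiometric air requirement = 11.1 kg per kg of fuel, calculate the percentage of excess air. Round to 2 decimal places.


Excess air = actual - stoichiometric = 21.8 - 11.1 = 10.70 kg/kg fuel
Excess air % = (excess / stoich) * 100 = (10.70 / 11.1) * 100 = 96.40%


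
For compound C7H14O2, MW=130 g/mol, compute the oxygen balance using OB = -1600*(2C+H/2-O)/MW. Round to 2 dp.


OB = -1600 * (2C + H/2 - O) / MW
Inner = 2*7 + 14/2 - 2 = 19.00
OB = -1600 * 19.00 / 130 = -233.85%


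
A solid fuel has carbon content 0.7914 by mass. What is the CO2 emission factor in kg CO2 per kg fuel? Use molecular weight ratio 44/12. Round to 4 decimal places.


EF = C_frac * (M_CO2 / M_C)
EF = 0.7914 * (44/12)
EF = 0.7914 * 3.666667 = 2.9018 kg_CO2/kg_fuel


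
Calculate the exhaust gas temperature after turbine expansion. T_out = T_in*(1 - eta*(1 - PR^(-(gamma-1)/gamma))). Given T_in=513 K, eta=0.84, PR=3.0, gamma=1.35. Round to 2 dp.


T_out = T_in * (1 - eta * (1 - PR^(-(gamma-1)/gamma)))
Exponent = -(1.35-1)/1.35 = -0.25925926
PR^exp = 3.0^(-0.25925926) = 0.75214556
Factor = 1 - 0.84*(1 - 0.75214556) = 0.79180227
T_out = 513 * 0.79180227 = 406.19 K


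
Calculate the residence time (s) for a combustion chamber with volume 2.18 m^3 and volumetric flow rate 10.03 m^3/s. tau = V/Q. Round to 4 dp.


tau = V / Q_flow
tau = 2.18 / 10.03 = 0.2173 s


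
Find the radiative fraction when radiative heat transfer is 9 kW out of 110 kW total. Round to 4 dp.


f_rad = Q_rad / Q_total
f_rad = 9 / 110 = 0.0818


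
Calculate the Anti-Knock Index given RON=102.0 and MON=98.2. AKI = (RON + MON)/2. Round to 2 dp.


AKI = (RON + MON) / 2
AKI = (102.0 + 98.2) / 2
AKI = 200.2 / 2 = 100.10


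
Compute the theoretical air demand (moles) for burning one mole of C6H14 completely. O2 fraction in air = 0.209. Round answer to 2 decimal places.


Balanced combustion: C6H14 + 9.5 O2 -> 6 CO2 + 7 H2O
O2 needed = C + H/4 = 6 + 14/4 = 9.50 moles
Air moles = O2 / 0.209 = 9.50 / 0.209 = 45.45 moles air


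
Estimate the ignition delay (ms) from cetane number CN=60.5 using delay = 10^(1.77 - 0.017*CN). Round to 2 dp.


delay = 10^(1.77 - 0.017*CN)
Exponent = 1.77 - 0.017*60.5 = 0.7415
delay = 10^0.7415 = 5.51 ms


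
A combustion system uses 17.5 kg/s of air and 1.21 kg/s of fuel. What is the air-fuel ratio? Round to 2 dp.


AFR = m_air / m_fuel
AFR = 17.5 / 1.21 = 14.46


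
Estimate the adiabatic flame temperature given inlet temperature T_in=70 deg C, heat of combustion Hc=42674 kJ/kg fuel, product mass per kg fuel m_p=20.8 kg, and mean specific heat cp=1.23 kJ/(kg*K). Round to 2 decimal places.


T_ad = T_in + Hc / (m_p * cp)
Denominator = 20.8 * 1.23 = 25.5840
Temperature rise = 42674 / 25.5840 = 1668.00 K
T_ad = 70 + 1668.00 = 1738.00 deg C


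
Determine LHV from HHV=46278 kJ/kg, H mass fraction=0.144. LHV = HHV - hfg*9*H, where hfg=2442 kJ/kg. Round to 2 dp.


LHV = HHV - hfg * 9 * H
Water correction = 2442 * 9 * 0.144 = 3164.832 kJ/kg
LHV = 46278 - 3164.832 = 43113.17 kJ/kg


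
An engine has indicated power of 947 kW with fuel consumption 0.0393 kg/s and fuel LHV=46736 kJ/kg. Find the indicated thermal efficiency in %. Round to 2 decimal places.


eta_ith = (IP / (mf * LHV)) * 100
Denominator = 0.0393 * 46736 = 1836.7248 kW
eta_ith = (947 / 1836.7248) * 100 = 51.56%


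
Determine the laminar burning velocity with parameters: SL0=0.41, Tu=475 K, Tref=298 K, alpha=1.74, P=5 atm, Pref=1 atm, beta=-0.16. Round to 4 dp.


SL = SL0 * (Tu/Tref)^alpha * (P/Pref)^beta
T ratio = 475/298 = 1.59395973
(T ratio)^alpha = 1.59395973^1.74 = 2.250664
(P/Pref)^beta = 5^(-0.16) = 0.772974
SL = 0.41 * 2.250664 * 0.772974 = 0.7133 m/s


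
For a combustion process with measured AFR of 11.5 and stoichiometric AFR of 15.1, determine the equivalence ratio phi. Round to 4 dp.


phi = AFR_stoich / AFR_actual
phi = 15.1 / 11.5 = 1.3130


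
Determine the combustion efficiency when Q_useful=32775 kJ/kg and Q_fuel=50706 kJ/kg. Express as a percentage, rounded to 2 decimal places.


Efficiency = (Q_useful / Q_fuel) * 100
Efficiency = (32775 / 50706) * 100
Efficiency = 0.6464 * 100 = 64.64%


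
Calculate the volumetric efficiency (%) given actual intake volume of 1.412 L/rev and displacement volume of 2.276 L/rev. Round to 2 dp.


eta_v = (V_actual / V_disp) * 100
Ratio = 1.412 / 2.276 = 0.6204
eta_v = 0.6204 * 100 = 62.04%


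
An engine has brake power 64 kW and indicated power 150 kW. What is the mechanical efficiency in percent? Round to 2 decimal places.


eta_mech = (BP / IP) * 100
Ratio = 64 / 150 = 0.4267
eta_mech = 0.4267 * 100 = 42.67%


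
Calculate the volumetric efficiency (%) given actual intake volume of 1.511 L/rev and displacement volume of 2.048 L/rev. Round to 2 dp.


eta_v = (V_actual / V_disp) * 100
Ratio = 1.511 / 2.048 = 0.7378
eta_v = 0.7378 * 100 = 73.78%


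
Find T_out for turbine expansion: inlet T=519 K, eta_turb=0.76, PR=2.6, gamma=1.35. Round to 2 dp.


T_out = T_in * (1 - eta * (1 - PR^(-(gamma-1)/gamma)))
Exponent = -(1.35-1)/1.35 = -0.25925926
PR^exp = 2.6^(-0.25925926) = 0.78057442
Factor = 1 - 0.76*(1 - 0.78057442) = 0.83323656
T_out = 519 * 0.83323656 = 432.45 K


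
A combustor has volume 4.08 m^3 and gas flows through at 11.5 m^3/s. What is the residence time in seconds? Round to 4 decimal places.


tau = V / Q_flow
tau = 4.08 / 11.5 = 0.3548 s


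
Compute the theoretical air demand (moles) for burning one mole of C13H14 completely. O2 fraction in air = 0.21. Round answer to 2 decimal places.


Balanced combustion: C13H14 + 16.5 O2 -> 13 CO2 + 7 H2O
O2 needed = C + H/4 = 13 + 14/4 = 16.50 moles
Air moles = O2 / 0.21 = 16.50 / 0.21 = 78.57 moles air


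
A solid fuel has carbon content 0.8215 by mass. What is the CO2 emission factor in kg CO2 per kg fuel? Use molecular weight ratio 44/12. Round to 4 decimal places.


EF = C_frac * (M_CO2 / M_C)
EF = 0.8215 * (44/12)
EF = 0.8215 * 3.666667 = 3.0122 kg_CO2/kg_fuel


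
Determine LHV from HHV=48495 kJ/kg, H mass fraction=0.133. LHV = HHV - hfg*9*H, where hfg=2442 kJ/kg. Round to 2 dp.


LHV = HHV - hfg * 9 * H
Water correction = 2442 * 9 * 0.133 = 2923.074 kJ/kg
LHV = 48495 - 2923.074 = 45571.93 kJ/kg


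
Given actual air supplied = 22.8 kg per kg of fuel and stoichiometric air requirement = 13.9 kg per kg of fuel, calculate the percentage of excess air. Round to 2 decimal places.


Excess air = actual - stoichiometric = 22.8 - 13.9 = 8.90 kg/kg fuel
Excess air % = (excess / stoich) * 100 = (8.90 / 13.9) * 100 = 64.03%


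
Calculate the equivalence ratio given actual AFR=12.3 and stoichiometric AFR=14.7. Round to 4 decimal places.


phi = AFR_stoich / AFR_actual
phi = 14.7 / 12.3 = 1.1951


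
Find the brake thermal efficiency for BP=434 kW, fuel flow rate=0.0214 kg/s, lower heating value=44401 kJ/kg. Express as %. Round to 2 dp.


eta_BTE = (BP / (mf * LHV)) * 100
Denominator = 0.0214 * 44401 = 950.1814 kW
eta_BTE = (434 / 950.1814) * 100 = 45.68%


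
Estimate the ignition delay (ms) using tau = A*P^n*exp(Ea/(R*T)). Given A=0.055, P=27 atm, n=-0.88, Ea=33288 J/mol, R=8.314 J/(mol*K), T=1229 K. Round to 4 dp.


tau = A * P^n * exp(Ea/(R*T))
P^n = 27^(-0.88) = 0.05500471
Ea/(R*T) = 33288/(8.314*1229) = 3.257810
exp(Ea/(R*T)) = 25.992560
tau = 0.055 * 0.05500471 * 25.992560 = 0.0786 ms


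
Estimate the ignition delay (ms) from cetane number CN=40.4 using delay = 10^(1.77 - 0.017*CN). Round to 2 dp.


delay = 10^(1.77 - 0.017*CN)
Exponent = 1.77 - 0.017*40.4 = 1.0832
delay = 10^1.0832 = 12.11 ms


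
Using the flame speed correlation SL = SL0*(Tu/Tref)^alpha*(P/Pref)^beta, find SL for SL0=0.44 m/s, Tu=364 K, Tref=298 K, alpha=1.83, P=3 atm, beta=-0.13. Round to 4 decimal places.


SL = SL0 * (Tu/Tref)^alpha * (P/Pref)^beta
T ratio = 364/298 = 1.22147651
(T ratio)^alpha = 1.22147651^1.83 = 1.442115
(P/Pref)^beta = 3^(-0.13) = 0.866910
SL = 0.44 * 1.442115 * 0.866910 = 0.5501 m/s


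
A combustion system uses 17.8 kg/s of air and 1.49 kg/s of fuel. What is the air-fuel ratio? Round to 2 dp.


AFR = m_air / m_fuel
AFR = 17.8 / 1.49 = 11.95


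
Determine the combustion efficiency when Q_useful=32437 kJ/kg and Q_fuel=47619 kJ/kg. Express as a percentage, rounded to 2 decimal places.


Efficiency = (Q_useful / Q_fuel) * 100
Efficiency = (32437 / 47619) * 100
Efficiency = 0.6812 * 100 = 68.12%


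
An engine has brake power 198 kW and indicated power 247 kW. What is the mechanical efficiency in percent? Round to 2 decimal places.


eta_mech = (BP / IP) * 100
Ratio = 198 / 247 = 0.8016
eta_mech = 0.8016 * 100 = 80.16%


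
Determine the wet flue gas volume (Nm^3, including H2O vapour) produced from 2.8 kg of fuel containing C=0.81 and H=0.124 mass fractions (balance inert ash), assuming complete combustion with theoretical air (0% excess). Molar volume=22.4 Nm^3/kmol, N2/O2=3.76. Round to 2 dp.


Per kg fuel: CO2 = (C/12 kmol)*22.4 = (0.81/12)*22.4 = 1.51200 Nm^3
Per kg fuel: H2O = (H/2 kmol)*22.4 = (0.124/2)*22.4 = 1.38880 Nm^3
O2 needed per kg fuel = C/12 + H/4 = 0.81/12 + 0.124/4 = 0.09850000 kmol
Per kg fuel: N2 = O2*3.76*22.4 = 0.09850000*3.76*22.4 = 8.29606 Nm^3
Total per kg = 1.51200 + 1.38880 + 8.29606 = 11.19686 Nm^3
Total = 11.19686 * 2.8 = 31.35 Nm^3


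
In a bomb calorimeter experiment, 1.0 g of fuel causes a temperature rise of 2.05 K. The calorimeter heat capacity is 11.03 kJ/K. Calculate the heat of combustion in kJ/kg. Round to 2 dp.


Hc = C_cal * delta_T / m_fuel
Q_released = 11.03 * 2.05 = 22.6115 kJ
m_fuel = 1.0 g = 1.0/1000 kg = 0.001000 kg
Hc = 22.6115 / 0.001000 = 22611.50 kJ/kg


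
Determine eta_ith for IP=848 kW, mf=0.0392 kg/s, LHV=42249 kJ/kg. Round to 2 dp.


eta_ith = (IP / (mf * LHV)) * 100
Denominator = 0.0392 * 42249 = 1656.1608 kW
eta_ith = (848 / 1656.1608) * 100 = 51.20%


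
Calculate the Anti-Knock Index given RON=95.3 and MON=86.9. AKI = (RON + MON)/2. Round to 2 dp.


AKI = (RON + MON) / 2
AKI = (95.3 + 86.9) / 2
AKI = 182.2 / 2 = 91.10


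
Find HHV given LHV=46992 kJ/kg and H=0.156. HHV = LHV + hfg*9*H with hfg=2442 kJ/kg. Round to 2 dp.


HHV = LHV + hfg * 9 * H
Water addition = 2442 * 9 * 0.156 = 3428.568 kJ/kg
HHV = 46992 + 3428.568 = 50420.57 kJ/kg


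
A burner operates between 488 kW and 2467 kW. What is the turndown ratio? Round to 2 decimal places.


TDR = Q_max / Q_min
TDR = 2467 / 488 = 5.06


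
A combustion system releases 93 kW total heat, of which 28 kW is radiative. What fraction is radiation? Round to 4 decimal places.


f_rad = Q_rad / Q_total
f_rad = 28 / 93 = 0.3011


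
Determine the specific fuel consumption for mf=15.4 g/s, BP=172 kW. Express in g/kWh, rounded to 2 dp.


SFC = (mf / BP) * 3600
Rate = 15.4 / 172 = 0.089535 g/(s*kW)
SFC = 0.089535 * 3600 = 322.33 g/kWh


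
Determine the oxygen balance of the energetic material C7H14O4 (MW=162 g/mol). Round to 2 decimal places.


OB = -1600 * (2C + H/2 - O) / MW
Inner = 2*7 + 14/2 - 4 = 17.00
OB = -1600 * 17.00 / 162 = -167.90%


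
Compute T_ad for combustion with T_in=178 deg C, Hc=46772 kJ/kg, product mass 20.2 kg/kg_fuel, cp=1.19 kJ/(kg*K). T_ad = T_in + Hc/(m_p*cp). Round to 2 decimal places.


T_ad = T_in + Hc / (m_p * cp)
Denominator = 20.2 * 1.19 = 24.0380
Temperature rise = 46772 / 24.0380 = 1945.75 K
T_ad = 178 + 1945.75 = 2123.75 deg C


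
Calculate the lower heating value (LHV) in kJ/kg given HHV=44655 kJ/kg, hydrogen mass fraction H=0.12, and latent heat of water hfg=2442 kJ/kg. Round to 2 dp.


LHV = HHV - hfg * 9 * H
Water correction = 2442 * 9 * 0.12 = 2637.360 kJ/kg
LHV = 44655 - 2637.360 = 42017.64 kJ/kg


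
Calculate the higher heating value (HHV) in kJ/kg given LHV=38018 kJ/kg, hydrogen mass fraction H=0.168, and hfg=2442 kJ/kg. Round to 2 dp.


HHV = LHV + hfg * 9 * H
Water addition = 2442 * 9 * 0.168 = 3692.304 kJ/kg
HHV = 38018 + 3692.304 = 41710.30 kJ/kg


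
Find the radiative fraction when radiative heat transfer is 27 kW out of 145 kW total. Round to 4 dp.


f_rad = Q_rad / Q_total
f_rad = 27 / 145 = 0.1862


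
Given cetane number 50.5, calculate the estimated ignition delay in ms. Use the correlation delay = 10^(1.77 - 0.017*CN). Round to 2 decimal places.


delay = 10^(1.77 - 0.017*CN)
Exponent = 1.77 - 0.017*50.5 = 0.9115
delay = 10^0.9115 = 8.16 ms


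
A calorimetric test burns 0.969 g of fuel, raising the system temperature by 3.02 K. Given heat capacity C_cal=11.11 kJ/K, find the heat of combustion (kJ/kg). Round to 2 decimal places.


Hc = C_cal * delta_T / m_fuel
Q_released = 11.11 * 3.02 = 33.5522 kJ
m_fuel = 0.969 g = 0.969/1000 kg = 0.000969 kg
Hc = 33.5522 / 0.000969 = 34625.59 kJ/kg


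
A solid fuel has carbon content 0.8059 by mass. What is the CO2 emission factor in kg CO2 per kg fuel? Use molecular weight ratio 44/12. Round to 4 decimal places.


EF = C_frac * (M_CO2 / M_C)
EF = 0.8059 * (44/12)
EF = 0.8059 * 3.666667 = 2.9550 kg_CO2/kg_fuel


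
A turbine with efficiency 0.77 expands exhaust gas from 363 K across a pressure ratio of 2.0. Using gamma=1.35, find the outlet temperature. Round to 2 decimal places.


T_out = T_in * (1 - eta * (1 - PR^(-(gamma-1)/gamma)))
Exponent = -(1.35-1)/1.35 = -0.25925926
PR^exp = 2.0^(-0.25925926) = 0.83551680
Factor = 1 - 0.77*(1 - 0.83551680) = 0.87334794
T_out = 363 * 0.87334794 = 317.03 K


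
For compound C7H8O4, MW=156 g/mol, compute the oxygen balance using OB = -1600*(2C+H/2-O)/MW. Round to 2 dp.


OB = -1600 * (2C + H/2 - O) / MW
Inner = 2*7 + 8/2 - 4 = 14.00
OB = -1600 * 14.00 / 156 = -143.59%


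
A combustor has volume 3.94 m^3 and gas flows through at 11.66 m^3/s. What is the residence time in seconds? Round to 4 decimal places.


tau = V / Q_flow
tau = 3.94 / 11.66 = 0.3379 s


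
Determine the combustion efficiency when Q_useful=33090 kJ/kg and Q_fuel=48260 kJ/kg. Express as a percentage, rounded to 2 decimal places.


Efficiency = (Q_useful / Q_fuel) * 100
Efficiency = (33090 / 48260) * 100
Efficiency = 0.6857 * 100 = 68.57%


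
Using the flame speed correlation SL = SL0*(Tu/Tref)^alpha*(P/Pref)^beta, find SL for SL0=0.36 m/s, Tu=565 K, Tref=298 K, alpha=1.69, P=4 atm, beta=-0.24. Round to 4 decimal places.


SL = SL0 * (Tu/Tref)^alpha * (P/Pref)^beta
T ratio = 565/298 = 1.89597315
(T ratio)^alpha = 1.89597315^1.69 = 2.948060
(P/Pref)^beta = 4^(-0.24) = 0.716978
SL = 0.36 * 2.948060 * 0.716978 = 0.7609 m/s


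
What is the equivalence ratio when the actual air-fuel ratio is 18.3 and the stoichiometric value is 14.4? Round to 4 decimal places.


phi = AFR_stoich / AFR_actual
phi = 14.4 / 18.3 = 0.7869


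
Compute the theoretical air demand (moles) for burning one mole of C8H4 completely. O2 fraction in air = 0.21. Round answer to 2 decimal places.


Balanced combustion: C8H4 + 9 O2 -> 8 CO2 + 2 H2O
O2 needed = C + H/4 = 8 + 4/4 = 9.00 moles
Air moles = O2 / 0.21 = 9.00 / 0.21 = 42.86 moles air


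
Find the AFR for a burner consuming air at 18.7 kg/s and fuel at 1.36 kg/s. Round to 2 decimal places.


AFR = m_air / m_fuel
AFR = 18.7 / 1.36 = 13.75


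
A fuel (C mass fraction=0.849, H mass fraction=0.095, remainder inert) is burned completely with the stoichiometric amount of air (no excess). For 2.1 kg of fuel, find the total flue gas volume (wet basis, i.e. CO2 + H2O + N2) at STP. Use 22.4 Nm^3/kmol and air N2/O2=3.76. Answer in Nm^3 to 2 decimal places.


Per kg fuel: CO2 = (C/12 kmol)*22.4 = (0.849/12)*22.4 = 1.58480 Nm^3
Per kg fuel: H2O = (H/2 kmol)*22.4 = (0.095/2)*22.4 = 1.06400 Nm^3
O2 needed per kg fuel = C/12 + H/4 = 0.849/12 + 0.095/4 = 0.09450000 kmol
Per kg fuel: N2 = O2*3.76*22.4 = 0.09450000*3.76*22.4 = 7.95917 Nm^3
Total per kg = 1.58480 + 1.06400 + 7.95917 = 10.60797 Nm^3
Total = 10.60797 * 2.1 = 22.28 Nm^3


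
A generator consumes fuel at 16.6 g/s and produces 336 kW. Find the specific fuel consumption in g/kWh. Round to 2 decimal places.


SFC = (mf / BP) * 3600
Rate = 16.6 / 336 = 0.049405 g/(s*kW)
SFC = 0.049405 * 3600 = 177.86 g/kWh


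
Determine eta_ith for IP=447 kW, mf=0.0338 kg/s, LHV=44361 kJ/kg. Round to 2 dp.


eta_ith = (IP / (mf * LHV)) * 100
Denominator = 0.0338 * 44361 = 1499.4018 kW
eta_ith = (447 / 1499.4018) * 100 = 29.81%


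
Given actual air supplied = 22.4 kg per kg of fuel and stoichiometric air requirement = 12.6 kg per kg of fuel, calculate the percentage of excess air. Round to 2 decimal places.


Excess air = actual - stoichiometric = 22.4 - 12.6 = 9.80 kg/kg fuel
Excess air % = (excess / stoich) * 100 = (9.80 / 12.6) * 100 = 77.78%


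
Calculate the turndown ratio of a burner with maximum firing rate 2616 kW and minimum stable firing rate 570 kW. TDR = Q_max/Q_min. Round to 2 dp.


TDR = Q_max / Q_min
TDR = 2616 / 570 = 4.59


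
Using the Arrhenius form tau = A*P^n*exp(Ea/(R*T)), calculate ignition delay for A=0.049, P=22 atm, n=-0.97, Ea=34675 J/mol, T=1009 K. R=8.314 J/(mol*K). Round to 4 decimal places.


tau = A * P^n * exp(Ea/(R*T))
P^n = 22^(-0.97) = 0.04987122
Ea/(R*T) = 34675/(8.314*1009) = 4.133475
exp(Ea/(R*T)) = 62.394348
tau = 0.049 * 0.04987122 * 62.394348 = 0.1525 ms


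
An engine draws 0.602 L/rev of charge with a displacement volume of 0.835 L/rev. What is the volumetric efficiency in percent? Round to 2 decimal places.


eta_v = (V_actual / V_disp) * 100
Ratio = 0.602 / 0.835 = 0.7210
eta_v = 0.7210 * 100 = 72.10%


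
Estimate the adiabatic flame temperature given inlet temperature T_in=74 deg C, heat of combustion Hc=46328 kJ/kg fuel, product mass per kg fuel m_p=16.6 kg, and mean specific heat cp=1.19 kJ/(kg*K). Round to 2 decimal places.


T_ad = T_in + Hc / (m_p * cp)
Denominator = 16.6 * 1.19 = 19.7540
Temperature rise = 46328 / 19.7540 = 2345.25 K
T_ad = 74 + 2345.25 = 2419.25 deg C


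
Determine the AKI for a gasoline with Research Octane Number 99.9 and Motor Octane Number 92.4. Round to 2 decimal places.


AKI = (RON + MON) / 2
AKI = (99.9 + 92.4) / 2
AKI = 192.3 / 2 = 96.15


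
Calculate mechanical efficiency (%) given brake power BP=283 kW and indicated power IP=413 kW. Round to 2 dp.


eta_mech = (BP / IP) * 100
Ratio = 283 / 413 = 0.6852
eta_mech = 0.6852 * 100 = 68.52%


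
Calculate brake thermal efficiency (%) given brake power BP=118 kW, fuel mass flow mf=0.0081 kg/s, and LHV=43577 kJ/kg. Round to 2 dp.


eta_BTE = (BP / (mf * LHV)) * 100
Denominator = 0.0081 * 43577 = 352.9737 kW
eta_BTE = (118 / 352.9737) * 100 = 33.43%


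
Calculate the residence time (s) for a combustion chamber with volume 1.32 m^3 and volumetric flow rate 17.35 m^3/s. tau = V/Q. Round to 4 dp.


tau = V / Q_flow
tau = 1.32 / 17.35 = 0.0761 s


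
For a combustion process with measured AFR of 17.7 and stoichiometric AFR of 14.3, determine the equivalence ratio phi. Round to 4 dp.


phi = AFR_stoich / AFR_actual
phi = 14.3 / 17.7 = 0.8079


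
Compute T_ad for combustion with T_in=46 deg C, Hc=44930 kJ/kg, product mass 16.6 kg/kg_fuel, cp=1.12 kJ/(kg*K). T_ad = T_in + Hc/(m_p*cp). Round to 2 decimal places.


T_ad = T_in + Hc / (m_p * cp)
Denominator = 16.6 * 1.12 = 18.5920
Temperature rise = 44930 / 18.5920 = 2416.63 K
T_ad = 46 + 2416.63 = 2462.63 deg C


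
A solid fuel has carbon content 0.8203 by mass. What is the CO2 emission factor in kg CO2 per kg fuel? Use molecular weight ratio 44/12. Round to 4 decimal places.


EF = C_frac * (M_CO2 / M_C)
EF = 0.8203 * (44/12)
EF = 0.8203 * 3.666667 = 3.0078 kg_CO2/kg_fuel


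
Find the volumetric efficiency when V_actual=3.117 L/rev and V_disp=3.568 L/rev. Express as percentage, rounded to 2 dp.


eta_v = (V_actual / V_disp) * 100
Ratio = 3.117 / 3.568 = 0.8736
eta_v = 0.8736 * 100 = 87.36%


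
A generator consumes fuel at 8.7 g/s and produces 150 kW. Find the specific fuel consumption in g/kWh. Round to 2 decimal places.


SFC = (mf / BP) * 3600
Rate = 8.7 / 150 = 0.058000 g/(s*kW)
SFC = 0.058000 * 3600 = 208.80 g/kWh


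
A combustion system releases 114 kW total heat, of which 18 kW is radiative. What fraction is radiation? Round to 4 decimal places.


f_rad = Q_rad / Q_total
f_rad = 18 / 114 = 0.1579


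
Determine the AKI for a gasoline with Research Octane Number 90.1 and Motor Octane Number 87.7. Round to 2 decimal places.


AKI = (RON + MON) / 2
AKI = (90.1 + 87.7) / 2
AKI = 177.8 / 2 = 88.90


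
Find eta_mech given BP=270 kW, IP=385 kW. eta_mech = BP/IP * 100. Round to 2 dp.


eta_mech = (BP / IP) * 100
Ratio = 270 / 385 = 0.7013
eta_mech = 0.7013 * 100 = 70.13%


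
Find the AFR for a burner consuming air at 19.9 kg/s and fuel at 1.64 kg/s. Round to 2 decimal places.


AFR = m_air / m_fuel
AFR = 19.9 / 1.64 = 12.13


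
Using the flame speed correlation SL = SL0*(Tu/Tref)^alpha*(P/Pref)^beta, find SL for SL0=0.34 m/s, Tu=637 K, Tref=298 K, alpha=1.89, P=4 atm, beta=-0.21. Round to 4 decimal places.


SL = SL0 * (Tu/Tref)^alpha * (P/Pref)^beta
T ratio = 637/298 = 2.13758389
(T ratio)^alpha = 2.13758389^1.89 = 4.202955
(P/Pref)^beta = 4^(-0.21) = 0.747425
SL = 0.34 * 4.202955 * 0.747425 = 1.0681 m/s


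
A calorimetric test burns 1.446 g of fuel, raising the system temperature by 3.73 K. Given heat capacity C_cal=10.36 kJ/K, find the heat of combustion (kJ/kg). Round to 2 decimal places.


Hc = C_cal * delta_T / m_fuel
Q_released = 10.36 * 3.73 = 38.6428 kJ
m_fuel = 1.446 g = 1.446/1000 kg = 0.001446 kg
Hc = 38.6428 / 0.001446 = 26723.93 kJ/kg


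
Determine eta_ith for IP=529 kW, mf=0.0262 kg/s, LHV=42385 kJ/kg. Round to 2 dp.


eta_ith = (IP / (mf * LHV)) * 100
Denominator = 0.0262 * 42385 = 1110.4870 kW
eta_ith = (529 / 1110.4870) * 100 = 47.64%


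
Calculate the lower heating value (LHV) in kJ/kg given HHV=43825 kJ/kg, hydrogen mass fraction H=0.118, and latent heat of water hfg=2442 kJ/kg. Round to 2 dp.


LHV = HHV - hfg * 9 * H
Water correction = 2442 * 9 * 0.118 = 2593.404 kJ/kg
LHV = 43825 - 2593.404 = 41231.60 kJ/kg


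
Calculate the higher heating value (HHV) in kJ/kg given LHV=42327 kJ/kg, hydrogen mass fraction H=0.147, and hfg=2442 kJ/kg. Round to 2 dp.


HHV = LHV + hfg * 9 * H
Water addition = 2442 * 9 * 0.147 = 3230.766 kJ/kg
HHV = 42327 + 3230.766 = 45557.77 kJ/kg


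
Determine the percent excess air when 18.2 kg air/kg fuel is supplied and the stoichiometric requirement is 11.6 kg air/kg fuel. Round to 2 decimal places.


Excess air = actual - stoichiometric = 18.2 - 11.6 = 6.60 kg/kg fuel
Excess air % = (excess / stoich) * 100 = (6.60 / 11.6) * 100 = 56.90%


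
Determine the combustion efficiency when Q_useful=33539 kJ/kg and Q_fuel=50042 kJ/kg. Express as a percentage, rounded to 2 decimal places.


Efficiency = (Q_useful / Q_fuel) * 100
Efficiency = (33539 / 50042) * 100
Efficiency = 0.6702 * 100 = 67.02%


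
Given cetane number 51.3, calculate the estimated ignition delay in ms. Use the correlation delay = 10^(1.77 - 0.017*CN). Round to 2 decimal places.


delay = 10^(1.77 - 0.017*CN)
Exponent = 1.77 - 0.017*51.3 = 0.8979
delay = 10^0.8979 = 7.90 ms


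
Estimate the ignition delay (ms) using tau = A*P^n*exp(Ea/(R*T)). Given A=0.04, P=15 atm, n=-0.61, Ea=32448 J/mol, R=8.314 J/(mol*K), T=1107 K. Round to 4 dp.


tau = A * P^n * exp(Ea/(R*T))
P^n = 15^(-0.61) = 0.19168332
Ea/(R*T) = 32448/(8.314*1107) = 3.525578
exp(Ea/(R*T)) = 33.973395
tau = 0.04 * 0.19168332 * 33.973395 = 0.2605 ms


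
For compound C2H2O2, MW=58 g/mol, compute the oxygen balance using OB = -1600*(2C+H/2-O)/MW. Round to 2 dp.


OB = -1600 * (2C + H/2 - O) / MW
Inner = 2*2 + 2/2 - 2 = 3.00
OB = -1600 * 3.00 / 58 = -82.76%


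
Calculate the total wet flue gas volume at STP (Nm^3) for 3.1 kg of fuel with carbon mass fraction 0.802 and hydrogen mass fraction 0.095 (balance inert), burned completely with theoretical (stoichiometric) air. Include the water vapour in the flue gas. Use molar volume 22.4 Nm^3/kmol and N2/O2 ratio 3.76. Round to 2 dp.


Per kg fuel: CO2 = (C/12 kmol)*22.4 = (0.802/12)*22.4 = 1.49707 Nm^3
Per kg fuel: H2O = (H/2 kmol)*22.4 = (0.095/2)*22.4 = 1.06400 Nm^3
O2 needed per kg fuel = C/12 + H/4 = 0.802/12 + 0.095/4 = 0.09058333 kmol
Per kg fuel: N2 = O2*3.76*22.4 = 0.09058333*3.76*22.4 = 7.62929 Nm^3
Total per kg = 1.49707 + 1.06400 + 7.62929 = 10.19036 Nm^3
Total = 10.19036 * 3.1 = 31.59 Nm^3


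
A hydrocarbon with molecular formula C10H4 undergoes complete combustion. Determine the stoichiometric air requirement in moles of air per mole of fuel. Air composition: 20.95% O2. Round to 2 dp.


Balanced combustion: C10H4 + 11 O2 -> 10 CO2 + 2 H2O
O2 needed = C + H/4 = 10 + 4/4 = 11.00 moles
Air moles = O2 / 0.2095 = 11.00 / 0.2095 = 52.51 moles air


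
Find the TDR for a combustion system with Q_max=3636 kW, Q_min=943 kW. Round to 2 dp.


TDR = Q_max / Q_min
TDR = 3636 / 943 = 3.86


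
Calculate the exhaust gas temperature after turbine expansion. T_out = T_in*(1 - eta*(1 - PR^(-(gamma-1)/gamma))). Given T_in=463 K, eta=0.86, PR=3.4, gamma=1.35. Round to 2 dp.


T_out = T_in * (1 - eta * (1 - PR^(-(gamma-1)/gamma)))
Exponent = -(1.35-1)/1.35 = -0.25925926
PR^exp = 3.4^(-0.25925926) = 0.72813041
Factor = 1 - 0.86*(1 - 0.72813041) = 0.76619215
T_out = 463 * 0.76619215 = 354.75 K


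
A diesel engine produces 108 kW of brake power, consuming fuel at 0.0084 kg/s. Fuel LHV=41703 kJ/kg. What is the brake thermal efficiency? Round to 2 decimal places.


eta_BTE = (BP / (mf * LHV)) * 100
Denominator = 0.0084 * 41703 = 350.3052 kW
eta_BTE = (108 / 350.3052) * 100 = 30.83%


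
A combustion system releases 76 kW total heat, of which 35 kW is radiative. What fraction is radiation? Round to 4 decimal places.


f_rad = Q_rad / Q_total
f_rad = 35 / 76 = 0.4605


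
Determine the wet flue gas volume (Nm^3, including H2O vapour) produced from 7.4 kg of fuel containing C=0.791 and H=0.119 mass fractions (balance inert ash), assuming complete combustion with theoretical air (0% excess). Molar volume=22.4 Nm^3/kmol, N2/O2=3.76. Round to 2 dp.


Per kg fuel: CO2 = (C/12 kmol)*22.4 = (0.791/12)*22.4 = 1.47653 Nm^3
Per kg fuel: H2O = (H/2 kmol)*22.4 = (0.119/2)*22.4 = 1.33280 Nm^3
O2 needed per kg fuel = C/12 + H/4 = 0.791/12 + 0.119/4 = 0.09566667 kmol
Per kg fuel: N2 = O2*3.76*22.4 = 0.09566667*3.76*22.4 = 8.05743 Nm^3
Total per kg = 1.47653 + 1.33280 + 8.05743 = 10.86676 Nm^3
Total = 10.86676 * 7.4 = 80.41 Nm^3


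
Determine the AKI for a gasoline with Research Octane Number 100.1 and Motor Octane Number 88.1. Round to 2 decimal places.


AKI = (RON + MON) / 2
AKI = (100.1 + 88.1) / 2
AKI = 188.2 / 2 = 94.10


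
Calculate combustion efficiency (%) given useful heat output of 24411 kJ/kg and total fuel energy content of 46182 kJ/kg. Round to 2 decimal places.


Efficiency = (Q_useful / Q_fuel) * 100
Efficiency = (24411 / 46182) * 100
Efficiency = 0.5286 * 100 = 52.86%


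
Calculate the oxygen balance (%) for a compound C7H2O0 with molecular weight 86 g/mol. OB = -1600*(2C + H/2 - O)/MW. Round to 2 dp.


OB = -1600 * (2C + H/2 - O) / MW
Inner = 2*7 + 2/2 - 0 = 15.00
OB = -1600 * 15.00 / 86 = -279.07%


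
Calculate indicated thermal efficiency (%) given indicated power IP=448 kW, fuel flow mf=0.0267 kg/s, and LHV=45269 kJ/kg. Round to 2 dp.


eta_ith = (IP / (mf * LHV)) * 100
Denominator = 0.0267 * 45269 = 1208.6823 kW
eta_ith = (448 / 1208.6823) * 100 = 37.07%


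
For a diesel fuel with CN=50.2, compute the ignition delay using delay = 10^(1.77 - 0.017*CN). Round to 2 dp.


delay = 10^(1.77 - 0.017*CN)
Exponent = 1.77 - 0.017*50.2 = 0.9166
delay = 10^0.9166 = 8.25 ms


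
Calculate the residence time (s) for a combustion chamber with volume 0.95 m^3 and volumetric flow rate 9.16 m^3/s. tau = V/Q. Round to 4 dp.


tau = V / Q_flow
tau = 0.95 / 9.16 = 0.1037 s


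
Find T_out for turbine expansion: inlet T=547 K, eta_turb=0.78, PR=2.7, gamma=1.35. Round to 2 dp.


T_out = T_in * (1 - eta * (1 - PR^(-(gamma-1)/gamma)))
Exponent = -(1.35-1)/1.35 = -0.25925926
PR^exp = 2.7^(-0.25925926) = 0.77297411
Factor = 1 - 0.78*(1 - 0.77297411) = 0.82291981
T_out = 547 * 0.82291981 = 450.14 K


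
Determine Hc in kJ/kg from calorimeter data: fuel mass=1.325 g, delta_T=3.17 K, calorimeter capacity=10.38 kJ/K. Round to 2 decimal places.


Hc = C_cal * delta_T / m_fuel
Q_released = 10.38 * 3.17 = 32.9046 kJ
m_fuel = 1.325 g = 1.325/1000 kg = 0.001325 kg
Hc = 32.9046 / 0.001325 = 24833.66 kJ/kg


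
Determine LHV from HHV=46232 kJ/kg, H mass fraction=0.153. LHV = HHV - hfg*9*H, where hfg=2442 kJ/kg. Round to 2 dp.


LHV = HHV - hfg * 9 * H
Water correction = 2442 * 9 * 0.153 = 3362.634 kJ/kg
LHV = 46232 - 3362.634 = 42869.37 kJ/kg
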